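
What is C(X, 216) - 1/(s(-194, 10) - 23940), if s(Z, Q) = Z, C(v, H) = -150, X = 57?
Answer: -3620099/24134 ≈ -150.00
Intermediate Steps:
C(X, 216) - 1/(s(-194, 10) - 23940) = -150 - 1/(-194 - 23940) = -150 - 1/(-24134) = -150 - 1*(-1/24134) = -150 + 1/24134 = -3620099/24134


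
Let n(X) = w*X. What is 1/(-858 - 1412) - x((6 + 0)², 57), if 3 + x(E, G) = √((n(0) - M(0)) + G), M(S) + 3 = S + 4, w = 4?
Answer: 6809/2270 - 2*√14 ≈ -4.4838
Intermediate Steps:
M(S) = 1 + S (M(S) = -3 + (S + 4) = -3 + (4 + S) = 1 + S)
n(X) = 4*X
x(E, G) = -3 + √(-1 + G) (x(E, G) = -3 + √((4*0 - (1 + 0)) + G) = -3 + √((0 - 1*1) + G) = -3 + √((0 - 1) + G) = -3 + √(-1 + G))
1/(-858 - 1412) - x((6 + 0)², 57) = 1/(-858 - 1412) - (-3 + √(-1 + 57)) = 1/(-2270) - (-3 + √56) = -1/2270 - (-3 + 2*√14) = -1/2270 + (3 - 2*√14) = 6809/2270 - 2*√14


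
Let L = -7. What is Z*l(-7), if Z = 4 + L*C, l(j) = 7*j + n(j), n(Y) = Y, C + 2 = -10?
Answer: -4928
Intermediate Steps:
C = -12 (C = -2 - 10 = -12)
l(j) = 8*j (l(j) = 7*j + j = 8*j)
Z = 88 (Z = 4 - 7*(-12) = 4 + 84 = 88)
Z*l(-7) = 88*(8*(-7)) = 88*(-56) = -4928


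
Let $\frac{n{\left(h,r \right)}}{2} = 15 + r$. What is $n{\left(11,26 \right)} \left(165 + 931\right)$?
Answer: $89872$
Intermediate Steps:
$n{\left(h,r \right)} = 30 + 2 r$ ($n{\left(h,r \right)} = 2 \left(15 + r\right) = 30 + 2 r$)
$n{\left(11,26 \right)} \left(165 + 931\right) = \left(30 + 2 \cdot 26\right) \left(165 + 931\right) = \left(30 + 52\right) 1096 = 82 \cdot 1096 = 89872$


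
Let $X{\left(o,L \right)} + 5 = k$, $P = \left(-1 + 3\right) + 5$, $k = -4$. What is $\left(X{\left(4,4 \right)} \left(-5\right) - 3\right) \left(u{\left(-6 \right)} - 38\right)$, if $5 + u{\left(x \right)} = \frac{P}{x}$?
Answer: $-1855$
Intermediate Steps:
$P = 7$ ($P = 2 + 5 = 7$)
$X{\left(o,L \right)} = -9$ ($X{\left(o,L \right)} = -5 - 4 = -9$)
$u{\left(x \right)} = -5 + \frac{7}{x}$
$\left(X{\left(4,4 \right)} \left(-5\right) - 3\right) \left(u{\left(-6 \right)} - 38\right) = \left(\left(-9\right) \left(-5\right) - 3\right) \left(\left(-5 + \frac{7}{-6}\right) - 38\right) = \left(45 - 3\right) \left(\left(-5 + 7 \left(- \frac{1}{6}\right)\right) - 38\right) = 42 \left(\left(-5 - \frac{7}{6}\right) - 38\right) = 42 \left(- \frac{37}{6} - 38\right) = 42 \left(- \frac{265}{6}\right) = -1855$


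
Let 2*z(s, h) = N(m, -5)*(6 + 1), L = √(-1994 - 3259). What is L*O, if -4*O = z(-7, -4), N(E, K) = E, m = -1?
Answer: 7*I*√5253/8 ≈ 63.418*I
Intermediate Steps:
L = I*√5253 (L = √(-5253) = I*√5253 ≈ 72.478*I)
z(s, h) = -7/2 (z(s, h) = (-(6 + 1))/2 = (-1*7)/2 = (½)*(-7) = -7/2)
O = 7/8 (O = -¼*(-7/2) = 7/8 ≈ 0.87500)
L*O = (I*√5253)*(7/8) = 7*I*√5253/8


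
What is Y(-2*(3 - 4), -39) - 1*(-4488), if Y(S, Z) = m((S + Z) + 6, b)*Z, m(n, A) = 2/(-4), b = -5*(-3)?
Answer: 9015/2 ≈ 4507.5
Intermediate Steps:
b = 15
m(n, A) = -1/2 (m(n, A) = 2*(-1/4) = -1/2)
Y(S, Z) = -Z/2
Y(-2*(3 - 4), -39) - 1*(-4488) = -1/2*(-39) - 1*(-4488) = 39/2 + 4488 = 9015/2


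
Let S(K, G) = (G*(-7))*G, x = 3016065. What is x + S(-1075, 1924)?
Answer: -22896367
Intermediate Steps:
S(K, G) = -7*G**2 (S(K, G) = (-7*G)*G = -7*G**2)
x + S(-1075, 1924) = 3016065 - 7*1924**2 = 3016065 - 7*3701776 = 3016065 - 25912432 = -22896367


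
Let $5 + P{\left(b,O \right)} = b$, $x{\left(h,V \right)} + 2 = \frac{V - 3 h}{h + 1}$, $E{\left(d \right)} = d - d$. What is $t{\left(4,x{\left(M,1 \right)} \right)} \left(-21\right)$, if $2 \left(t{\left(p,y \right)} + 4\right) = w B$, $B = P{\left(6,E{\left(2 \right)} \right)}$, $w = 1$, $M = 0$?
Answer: $\frac{147}{2} \approx 73.5$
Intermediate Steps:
$E{\left(d \right)} = 0$
$x{\left(h,V \right)} = -2 + \frac{V - 3 h}{1 + h}$ ($x{\left(h,V \right)} = -2 + \frac{V - 3 h}{h + 1} = -2 + \frac{V - 3 h}{1 + h}$)
$P{\left(b,O \right)} = -5 + b$
$B = 1$ ($B = -5 + 6 = 1$)
$t{\left(p,y \right)} = - \frac{7}{2}$ ($t{\left(p,y \right)} = -4 + \frac{1 \cdot 1}{2} = -4 + \frac{1}{2} \cdot 1 = -4 + \frac{1}{2} = - \frac{7}{2}$)
$t{\left(4,x{\left(M,1 \right)} \right)} \left(-21\right) = \left(- \frac{7}{2}\right) \left(-21\right) = \frac{147}{2}$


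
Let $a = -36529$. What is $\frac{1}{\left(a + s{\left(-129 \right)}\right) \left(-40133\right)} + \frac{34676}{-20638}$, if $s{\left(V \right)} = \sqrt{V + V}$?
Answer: $- \frac{928487955096898695}{552605099350246273} + \frac{i \sqrt{258}}{53552194917167} \approx -1.6802 + 2.9994 \cdot 10^{-13} i$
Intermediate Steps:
$s{\left(V \right)} = \sqrt{2} \sqrt{V}$ ($s{\left(V \right)} = \sqrt{2 V} = \sqrt{2} \sqrt{V}$)
$\frac{1}{\left(a + s{\left(-129 \right)}\right) \left(-40133\right)} + \frac{34676}{-20638} = \frac{1}{\left(-36529 + \sqrt{2} \sqrt{-129}\right) \left(-40133\right)} + \frac{34676}{-20638} = \frac{1}{-36529 + \sqrt{2} i \sqrt{129}} \left(- \frac{1}{40133}\right) + 34676 \left(- \frac{1}{20638}\right) = \frac{1}{-36529 + i \sqrt{258}} \left(- \frac{1}{40133}\right) - \frac{17338}{10319} = - \frac{1}{40133 \left(-36529 + i \sqrt{258}\right)} - \frac{17338}{10319} = - \frac{17338}{10319} - \frac{1}{40133 \left(-36529 + i \sqrt{258}\right)}$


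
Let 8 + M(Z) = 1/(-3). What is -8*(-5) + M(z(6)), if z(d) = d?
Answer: 95/3 ≈ 31.667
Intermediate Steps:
M(Z) = -25/3 (M(Z) = -8 + 1/(-3) = -8 - ⅓ = -25/3)
-8*(-5) + M(z(6)) = -8*(-5) - 25/3 = 40 - 25/3 = 95/3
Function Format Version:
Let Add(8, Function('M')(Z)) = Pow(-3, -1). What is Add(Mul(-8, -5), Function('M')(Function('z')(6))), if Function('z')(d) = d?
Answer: Rational(95, 3) ≈ 31.667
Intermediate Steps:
Function('M')(Z) = Rational(-25, 3) (Function('M')(Z) = Add(-8, Pow(-3, -1)) = Add(-8, Rational(-1, 3)) = Rational(-25, 3))
Add(Mul(-8, -5), Function('M')(Function('z')(6))) = Add(Mul(-8, -5), Rational(-25, 3)) = Add(40, Rational(-25, 3)) = Rational(95, 3)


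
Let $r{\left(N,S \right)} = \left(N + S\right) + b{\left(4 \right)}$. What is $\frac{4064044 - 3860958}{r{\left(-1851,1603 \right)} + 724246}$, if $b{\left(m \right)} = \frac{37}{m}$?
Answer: $\frac{812344}{2896029} \approx 0.2805$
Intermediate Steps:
$r{\left(N,S \right)} = \frac{37}{4} + N + S$ ($r{\left(N,S \right)} = \left(N + S\right) + \frac{37}{4} = \frac{37}{4} + N + S$)
$\frac{4064044 - 3860958}{r{\left(-1851,1603 \right)} + 724246} = \frac{4064044 - 3860958}{\left(\frac{37}{4} - 1851 + 1603\right) + 724246} = \frac{203086}{- \frac{955}{4} + 724246} = \frac{203086}{\frac{2896029}{4}} = 203086 \cdot \frac{4}{2896029} = \frac{812344}{2896029}$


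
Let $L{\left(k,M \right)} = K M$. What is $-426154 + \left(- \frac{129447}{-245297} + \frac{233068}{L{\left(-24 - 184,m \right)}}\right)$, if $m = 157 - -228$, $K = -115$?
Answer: $- \frac{420755224724111}{987320425} \approx -4.2616 \cdot 10^{5}$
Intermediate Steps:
$m = 385$ ($m = 157 + 228 = 385$)
$L{\left(k,M \right)} = - 115 M$
$-426154 + \left(- \frac{129447}{-245297} + \frac{233068}{L{\left(-24 - 184,m \right)}}\right) = -426154 + \left(- \frac{129447}{-245297} + \frac{233068}{\left(-115\right) 385}\right) = -426154 + \left(\left(-129447\right) \left(- \frac{1}{245297}\right) + \frac{233068}{-44275}\right) = -426154 + \left(\frac{129447}{245297} + 233068 \left(- \frac{1}{44275}\right)\right) = -426154 + \left(\frac{129447}{245297} - \frac{21188}{4025}\right) = -426154 - \frac{4676328661}{987320425} = - \frac{420755224724111}{987320425}$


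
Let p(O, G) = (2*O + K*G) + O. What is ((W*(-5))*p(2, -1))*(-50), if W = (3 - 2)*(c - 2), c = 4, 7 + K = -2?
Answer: 7500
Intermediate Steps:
K = -9 (K = -7 - 2 = -9)
W = 2 (W = (3 - 2)*(4 - 2) = 1*2 = 2)
p(O, G) = -9*G + 3*O (p(O, G) = (2*O - 9*G) + O = (-9*G + 2*O) + O = -9*G + 3*O)
((W*(-5))*p(2, -1))*(-50) = ((2*(-5))*(-9*(-1) + 3*2))*(-50) = -10*(9 + 6)*(-50) = -10*15*(-50) = -150*(-50) = 7500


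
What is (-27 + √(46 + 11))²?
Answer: (27 - √57)² ≈ 378.31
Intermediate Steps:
(-27 + √(46 + 11))² = (-27 + √57)²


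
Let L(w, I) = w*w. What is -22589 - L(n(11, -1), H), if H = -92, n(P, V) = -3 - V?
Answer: -22593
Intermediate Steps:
L(w, I) = w²
-22589 - L(n(11, -1), H) = -22589 - (-3 - 1*(-1))² = -22589 - (-3 + 1)² = -22589 - 1*(-2)² = -22589 - 1*4 = -22589 - 4 = -22593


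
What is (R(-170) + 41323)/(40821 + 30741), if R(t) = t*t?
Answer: 70223/71562 ≈ 0.98129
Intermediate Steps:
R(t) = t²
(R(-170) + 41323)/(40821 + 30741) = ((-170)² + 41323)/(40821 + 30741) = (28900 + 41323)/71562 = 70223*(1/71562) = 70223/71562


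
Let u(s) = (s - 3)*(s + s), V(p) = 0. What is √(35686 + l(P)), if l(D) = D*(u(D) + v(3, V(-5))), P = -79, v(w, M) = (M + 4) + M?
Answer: I*√988154 ≈ 994.06*I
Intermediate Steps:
v(w, M) = 4 + 2*M (v(w, M) = (4 + M) + M = 4 + 2*M)
u(s) = 2*s*(-3 + s) (u(s) = (-3 + s)*(2*s) = 2*s*(-3 + s))
l(D) = D*(4 + 2*D*(-3 + D)) (l(D) = D*(2*D*(-3 + D) + (4 + 2*0)) = D*(2*D*(-3 + D) + (4 + 0)) = D*(2*D*(-3 + D) + 4) = D*(4 + 2*D*(-3 + D)))
√(35686 + l(P)) = √(35686 + 2*(-79)*(2 - 79*(-3 - 79))) = √(35686 + 2*(-79)*(2 - 79*(-82))) = √(35686 + 2*(-79)*(2 + 6478)) = √(35686 + 2*(-79)*6480) = √(35686 - 1023840) = √(-988154) = I*√988154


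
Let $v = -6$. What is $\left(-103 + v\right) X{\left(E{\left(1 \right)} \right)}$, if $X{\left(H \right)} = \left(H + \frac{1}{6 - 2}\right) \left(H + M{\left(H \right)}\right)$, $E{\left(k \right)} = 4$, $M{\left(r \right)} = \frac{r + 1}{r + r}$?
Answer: $- \frac{68561}{32} \approx -2142.5$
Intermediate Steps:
$M{\left(r \right)} = \frac{1 + r}{2 r}$
$X{\left(H \right)} = \left(\frac{1}{4} + H\right) \left(H + \frac{1 + H}{2 H}\right)$ ($X{\left(H \right)} = \left(H + \frac{1}{6 - 2}\right) \left(H + \frac{1 + H}{2 H}\right) = \left(H + \frac{1}{4}\right) \left(H + \frac{1 + H}{2 H}\right) = \left(\frac{1}{4} + H\right) \left(H + \frac{1 + H}{2 H}\right)$)
$\left(-103 + v\right) X{\left(E{\left(1 \right)} \right)} = \left(-103 - 6\right) \left(\frac{5}{8} + 4^{2} + \frac{1}{8 \cdot 4} + \frac{3}{4} \cdot 4\right) = - 109 \left(\frac{5}{8} + 16 + \frac{1}{8} \cdot \frac{1}{4} + 3\right) = - 109 \left(\frac{5}{8} + 16 + \frac{1}{32} + 3\right) = \left(-109\right) \frac{629}{32} = - \frac{68561}{32}$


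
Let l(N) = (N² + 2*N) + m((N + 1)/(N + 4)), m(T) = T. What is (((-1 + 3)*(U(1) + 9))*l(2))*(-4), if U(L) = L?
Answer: -680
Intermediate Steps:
l(N) = N² + 2*N + (1 + N)/(4 + N) (l(N) = (N² + 2*N) + (N + 1)/(N + 4) = (N² + 2*N) + (1 + N)/(4 + N) = N² + 2*N + (1 + N)/(4 + N))
(((-1 + 3)*(U(1) + 9))*l(2))*(-4) = (((-1 + 3)*(1 + 9))*((1 + 2 + 2*(2 + 2)*(4 + 2))/(4 + 2)))*(-4) = ((2*10)*((1 + 2 + 2*4*6)/6))*(-4) = (20*((1 + 2 + 48)/6))*(-4) = (20*((⅙)*51))*(-4) = (20*(17/2))*(-4) = 170*(-4) = -680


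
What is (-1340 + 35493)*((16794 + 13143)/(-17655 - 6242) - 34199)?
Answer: -27912681326320/23897 ≈ -1.1680e+9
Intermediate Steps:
(-1340 + 35493)*((16794 + 13143)/(-17655 - 6242) - 34199) = 34153*(29937/(-23897) - 34199) = 34153*(29937*(-1/23897) - 34199) = 34153*(-29937/23897 - 34199) = 34153*(-817283440/23897) = -27912681326320/23897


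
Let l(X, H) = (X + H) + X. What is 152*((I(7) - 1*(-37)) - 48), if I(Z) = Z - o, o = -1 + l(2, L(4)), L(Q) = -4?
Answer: -456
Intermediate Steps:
l(X, H) = H + 2*X (l(X, H) = (H + X) + X = H + 2*X)
o = -1 (o = -1 + (-4 + 2*2) = -1 + (-4 + 4) = -1 + 0 = -1)
I(Z) = 1 + Z (I(Z) = Z - 1*(-1) = Z + 1 = 1 + Z)
152*((I(7) - 1*(-37)) - 48) = 152*(((1 + 7) - 1*(-37)) - 48) = 152*((8 + 37) - 48) = 152*(45 - 48) = 152*(-3) = -456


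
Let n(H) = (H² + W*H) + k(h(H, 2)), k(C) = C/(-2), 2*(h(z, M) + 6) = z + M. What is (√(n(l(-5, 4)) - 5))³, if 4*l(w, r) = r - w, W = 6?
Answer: 31*√62/4 ≈ 61.024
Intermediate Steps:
h(z, M) = -6 + M/2 + z/2 (h(z, M) = -6 + (z + M)/2 = -6 + (M + z)/2 = -6 + (M/2 + z/2) = -6 + M/2 + z/2)
k(C) = -C/2 (k(C) = C*(-½) = -C/2)
l(w, r) = -w/4 + r/4 (l(w, r) = (r - w)/4 = -w/4 + r/4)
n(H) = 5/2 + H² + 23*H/4 (n(H) = (H² + 6*H) - (-6 + (½)*2 + H/2)/2 = (H² + 6*H) - (-6 + 1 + H/2)/2 = (H² + 6*H) - (-5 + H/2)/2 = (H² + 6*H) + (5/2 - H/4) = 5/2 + H² + 23*H/4)
(√(n(l(-5, 4)) - 5))³ = (√((5/2 + (-¼*(-5) + (¼)*4)² + 23*(-¼*(-5) + (¼)*4)/4) - 5))³ = (√((5/2 + (5/4 + 1)² + 23*(5/4 + 1)/4) - 5))³ = (√((5/2 + (9/4)² + (23/4)*(9/4)) - 5))³ = (√((5/2 + 81/16 + 207/16) - 5))³ = (√(41/2 - 5))³ = (√(31/2))³ = (√62/2)³ = 31*√62/4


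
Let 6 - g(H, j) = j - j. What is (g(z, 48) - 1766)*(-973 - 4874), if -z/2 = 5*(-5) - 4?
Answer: 10290720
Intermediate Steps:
z = 58 (z = -2*(5*(-5) - 4) = -2*(-25 - 4) = -2*(-29) = 58)
g(H, j) = 6 (g(H, j) = 6 - (j - j) = 6 - 1*0 = 6 + 0 = 6)
(g(z, 48) - 1766)*(-973 - 4874) = (6 - 1766)*(-973 - 4874) = -1760*(-5847) = 10290720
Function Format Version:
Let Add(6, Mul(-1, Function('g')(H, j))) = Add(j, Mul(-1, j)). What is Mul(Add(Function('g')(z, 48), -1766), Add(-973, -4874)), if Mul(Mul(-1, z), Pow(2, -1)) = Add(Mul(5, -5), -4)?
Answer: 10290720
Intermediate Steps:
z = 58 (z = Mul(-2, Add(Mul(5, -5), -4)) = Mul(-2, Add(-25, -4)) = Mul(-2, -29) = 58)
Function('g')(H, j) = 6 (Function('g')(H, j) = Add(6, Mul(-1, Add(j, Mul(-1, j)))) = Add(6, Mul(-1, 0)) = Add(6, 0) = 6)
Mul(Add(Function('g')(z, 48), -1766), Add(-973, -4874)) = Mul(Add(6, -1766), Add(-973, -4874)) = Mul(-1760, -5847) = 10290720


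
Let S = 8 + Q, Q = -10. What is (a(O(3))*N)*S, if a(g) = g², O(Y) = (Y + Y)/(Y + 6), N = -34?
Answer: 272/9 ≈ 30.222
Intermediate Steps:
S = -2 (S = 8 - 10 = -2)
O(Y) = 2*Y/(6 + Y) (O(Y) = (2*Y)/(6 + Y) = 2*Y/(6 + Y))
(a(O(3))*N)*S = ((2*3/(6 + 3))²*(-34))*(-2) = ((2*3/9)²*(-34))*(-2) = ((2*3*(⅑))²*(-34))*(-2) = ((⅔)²*(-34))*(-2) = ((4/9)*(-34))*(-2) = -136/9*(-2) = 272/9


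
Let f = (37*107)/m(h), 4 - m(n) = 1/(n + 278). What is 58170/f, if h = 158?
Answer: 50695155/863062 ≈ 58.739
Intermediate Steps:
m(n) = 4 - 1/(278 + n) (m(n) = 4 - 1/(n + 278) = 4 - 1/(278 + n))
f = 1726124/1743 (f = (37*107)/(((1111 + 4*158)/(278 + 158))) = 3959/(((1111 + 632)/436)) = 3959/(((1/436)*1743)) = 3959/(1743/436) = 3959*(436/1743) = 1726124/1743 ≈ 990.32)
58170/f = 58170/(1726124/1743) = 58170*(1743/1726124) = 50695155/863062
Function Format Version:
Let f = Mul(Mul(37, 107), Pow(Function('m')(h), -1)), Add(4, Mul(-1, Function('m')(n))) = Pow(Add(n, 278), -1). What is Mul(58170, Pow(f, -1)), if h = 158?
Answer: Rational(50695155, 863062) ≈ 58.739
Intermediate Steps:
Function('m')(n) = Add(4, Mul(-1, Pow(Add(278, n), -1))) (Function('m')(n) = Add(4, Mul(-1, Pow(Add(n, 278), -1))) = Add(4, Mul(-1, Pow(Add(278, n), -1))))
f = Rational(1726124, 1743) (f = Mul(Mul(37, 107), Pow(Mul(Pow(Add(278, 158), -1), Add(1111, Mul(4, 158))), -1)) = Mul(3959, Pow(Mul(Pow(436, -1), Add(1111, 632)), -1)) = Mul(3959, Pow(Mul(Rational(1, 436), 1743), -1)) = Mul(3959, Pow(Rational(1743, 436), -1)) = Mul(3959, Rational(436, 1743)) = Rational(1726124, 1743) ≈ 990.32)
Mul(58170, Pow(f, -1)) = Mul(58170, Pow(Rational(1726124, 1743), -1)) = Mul(58170, Rational(1743, 1726124)) = Rational(50695155, 863062)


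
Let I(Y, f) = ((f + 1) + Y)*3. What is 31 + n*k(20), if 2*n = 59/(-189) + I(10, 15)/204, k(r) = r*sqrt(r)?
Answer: 31 + 4510*sqrt(5)/3213 ≈ 34.139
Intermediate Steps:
I(Y, f) = 3 + 3*Y + 3*f (I(Y, f) = ((1 + f) + Y)*3 = (1 + Y + f)*3 = 3 + 3*Y + 3*f)
k(r) = r**(3/2)
n = 451/12852 (n = (59/(-189) + (3 + 3*10 + 3*15)/204)/2 = (59*(-1/189) + (3 + 30 + 45)*(1/204))/2 = (-59/189 + 78*(1/204))/2 = (-59/189 + 13/34)/2 = (1/2)*(451/6426) = 451/12852 ≈ 0.035092)
31 + n*k(20) = 31 + 451*20**(3/2)/12852 = 31 + 451*(40*sqrt(5))/12852 = 31 + 4510*sqrt(5)/3213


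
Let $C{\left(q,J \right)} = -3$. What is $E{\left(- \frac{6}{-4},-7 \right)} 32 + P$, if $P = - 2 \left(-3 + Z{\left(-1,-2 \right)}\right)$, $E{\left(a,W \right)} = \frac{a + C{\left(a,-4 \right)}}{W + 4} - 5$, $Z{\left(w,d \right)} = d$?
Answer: $-134$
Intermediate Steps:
$E{\left(a,W \right)} = -5 + \frac{-3 + a}{4 + W}$ ($E{\left(a,W \right)} = \frac{a - 3}{W + 4} - 5 = \frac{-3 + a}{4 + W} - 5 = -5 + \frac{-3 + a}{4 + W}$)
$P = 10$ ($P = - 2 \left(-3 - 2\right) = \left(-2\right) \left(-5\right) = 10$)
$E{\left(- \frac{6}{-4},-7 \right)} 32 + P = \frac{-23 - \frac{6}{-4} - -35}{4 - 7} \cdot 32 + 10 = \frac{-23 - - \frac{3}{2} + 35}{-3} \cdot 32 + 10 = - \frac{-23 + \frac{3}{2} + 35}{3} \cdot 32 + 10 = \left(- \frac{1}{3}\right) \frac{27}{2} \cdot 32 + 10 = \left(- \frac{9}{2}\right) 32 + 10 = -144 + 10 = -134$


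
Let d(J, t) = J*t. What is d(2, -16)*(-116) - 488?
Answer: 3224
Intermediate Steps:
d(2, -16)*(-116) - 488 = (2*(-16))*(-116) - 488 = -32*(-116) - 488 = 3712 - 488 = 3224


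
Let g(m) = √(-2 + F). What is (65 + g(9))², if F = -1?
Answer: (65 + I*√3)² ≈ 4222.0 + 225.17*I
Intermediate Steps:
g(m) = I*√3 (g(m) = √(-2 - 1) = √(-3) = I*√3)
(65 + g(9))² = (65 + I*√3)²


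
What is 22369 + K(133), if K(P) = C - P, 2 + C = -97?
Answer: 22137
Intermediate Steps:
C = -99 (C = -2 - 97 = -99)
K(P) = -99 - P
22369 + K(133) = 22369 + (-99 - 1*133) = 22369 + (-99 - 133) = 22369 - 232 = 22137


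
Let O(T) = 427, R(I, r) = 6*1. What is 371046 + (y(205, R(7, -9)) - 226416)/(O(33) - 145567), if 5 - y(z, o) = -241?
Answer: 1795128087/4838 ≈ 3.7105e+5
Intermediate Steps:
R(I, r) = 6
y(z, o) = 246 (y(z, o) = 5 - 1*(-241) = 5 + 241 = 246)
371046 + (y(205, R(7, -9)) - 226416)/(O(33) - 145567) = 371046 + (246 - 226416)/(427 - 145567) = 371046 - 226170/(-145140) = 371046 - 226170*(-1/145140) = 371046 + 7539/4838 = 1795128087/4838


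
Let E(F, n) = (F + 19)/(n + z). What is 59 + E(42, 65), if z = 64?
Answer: 7672/129 ≈ 59.473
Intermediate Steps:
E(F, n) = (19 + F)/(64 + n) (E(F, n) = (F + 19)/(n + 64) = (19 + F)/(64 + n))
59 + E(42, 65) = 59 + (19 + 42)/(64 + 65) = 59 + 61/129 = 7672/129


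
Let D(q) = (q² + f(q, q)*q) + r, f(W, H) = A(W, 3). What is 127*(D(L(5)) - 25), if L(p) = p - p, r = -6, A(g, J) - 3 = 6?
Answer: -3937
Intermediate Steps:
A(g, J) = 9 (A(g, J) = 3 + 6 = 9)
f(W, H) = 9
L(p) = 0
D(q) = -6 + q² + 9*q (D(q) = (q² + 9*q) - 6 = -6 + q² + 9*q)
127*(D(L(5)) - 25) = 127*((-6 + 0² + 9*0) - 25) = 127*((-6 + 0 + 0) - 25) = 127*(-6 - 25) = 127*(-31) = -3937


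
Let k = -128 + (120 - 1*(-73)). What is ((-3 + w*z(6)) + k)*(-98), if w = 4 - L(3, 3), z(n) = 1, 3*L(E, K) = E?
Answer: -6370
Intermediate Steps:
L(E, K) = E/3
w = 3 (w = 4 - 3/3 = 4 - 1*1 = 4 - 1 = 3)
k = 65 (k = -128 + (120 + 73) = -128 + 193 = 65)
((-3 + w*z(6)) + k)*(-98) = ((-3 + 3*1) + 65)*(-98) = ((-3 + 3) + 65)*(-98) = (0 + 65)*(-98) = 65*(-98) = -6370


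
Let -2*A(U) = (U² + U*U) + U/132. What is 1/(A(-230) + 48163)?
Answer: -132/625169 ≈ -0.00021114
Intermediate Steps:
A(U) = -U² - U/264 (A(U) = -((U² + U*U) + U/132)/2 = -((U² + U²) + U*(1/132))/2 = -(2*U² + U/132)/2 = -U² - U/264)
1/(A(-230) + 48163) = 1/(-1*(-230)*(1/264 - 230) + 48163) = 1/(-1*(-230)*(-60719/264) + 48163) = 1/(-6982685/132 + 48163) = 1/(-625169/132) = -132/625169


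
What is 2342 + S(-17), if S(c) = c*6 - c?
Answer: 2257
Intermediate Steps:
S(c) = 5*c (S(c) = 6*c - c = 5*c)
2342 + S(-17) = 2342 + 5*(-17) = 2342 - 85 = 2257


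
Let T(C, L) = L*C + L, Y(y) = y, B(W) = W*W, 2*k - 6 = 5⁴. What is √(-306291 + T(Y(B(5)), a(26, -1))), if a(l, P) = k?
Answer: 2*I*√74522 ≈ 545.97*I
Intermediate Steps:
k = 631/2 (k = 3 + (½)*5⁴ = 3 + (½)*625 = 3 + 625/2 = 631/2 ≈ 315.50)
a(l, P) = 631/2
B(W) = W²
T(C, L) = L + C*L (T(C, L) = C*L + L = L + C*L)
√(-306291 + T(Y(B(5)), a(26, -1))) = √(-306291 + 631*(1 + 5²)/2) = √(-306291 + 631*(1 + 25)/2) = √(-306291 + (631/2)*26) = √(-306291 + 8203) = √(-298088) = 2*I*√74522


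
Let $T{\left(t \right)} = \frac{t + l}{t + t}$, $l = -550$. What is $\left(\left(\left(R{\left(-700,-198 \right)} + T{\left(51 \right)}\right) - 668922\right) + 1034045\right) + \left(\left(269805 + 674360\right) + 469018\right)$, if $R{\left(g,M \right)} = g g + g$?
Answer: $\frac{231295313}{102} \approx 2.2676 \cdot 10^{6}$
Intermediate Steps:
$R{\left(g,M \right)} = g + g^{2}$ ($R{\left(g,M \right)} = g^{2} + g = g + g^{2}$)
$T{\left(t \right)} = \frac{-550 + t}{2 t}$ ($T{\left(t \right)} = \frac{t - 550}{t + t} = \frac{-550 + t}{2 t}$)
$\left(\left(\left(R{\left(-700,-198 \right)} + T{\left(51 \right)}\right) - 668922\right) + 1034045\right) + \left(\left(269805 + 674360\right) + 469018\right) = \left(\left(\left(- 700 \left(1 - 700\right) + \frac{-550 + 51}{2 \cdot 51}\right) - 668922\right) + 1034045\right) + \left(\left(269805 + 674360\right) + 469018\right) = \left(\left(\left(\left(-700\right) \left(-699\right) + \frac{1}{2} \cdot \frac{1}{51} \left(-499\right)\right) - 668922\right) + 1034045\right) + \left(944165 + 469018\right) = \left(\left(\left(489300 - \frac{499}{102}\right) - 668922\right) + 1034045\right) + 1413183 = \left(\left(\frac{49908101}{102} - 668922\right) + 1034045\right) + 1413183 = \left(- \frac{18321943}{102} + 1034045\right) + 1413183 = \frac{87150647}{102} + 1413183 = \frac{231295313}{102}$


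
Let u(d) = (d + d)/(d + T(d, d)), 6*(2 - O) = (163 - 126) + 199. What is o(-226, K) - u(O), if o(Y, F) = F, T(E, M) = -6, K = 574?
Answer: 37198/65 ≈ 572.28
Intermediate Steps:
O = -112/3 (O = 2 - ((163 - 126) + 199)/6 = 2 - (37 + 199)/6 = 2 - ⅙*236 = 2 - 118/3 = -112/3 ≈ -37.333)
u(d) = 2*d/(-6 + d) (u(d) = (d + d)/(d - 6) = (2*d)/(-6 + d) = 2*d/(-6 + d))
o(-226, K) - u(O) = 574 - 2*(-112)/(3*(-6 - 112/3)) = 574 - 2*(-112)/(3*(-130/3)) = 574 - 2*(-112)*(-3)/(3*130) = 574 - 1*112/65 = 574 - 112/65 = 37198/65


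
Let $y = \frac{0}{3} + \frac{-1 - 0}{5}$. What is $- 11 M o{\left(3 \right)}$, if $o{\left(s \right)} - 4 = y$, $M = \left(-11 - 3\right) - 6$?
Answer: $836$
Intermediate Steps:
$y = - \frac{1}{5}$ ($y = 0 \cdot \frac{1}{3} + \left(-1 + 0\right) \frac{1}{5} = 0 - \frac{1}{5} = - \frac{1}{5} \approx -0.2$)
$M = -20$ ($M = -14 - 6 = -20$)
$o{\left(s \right)} = \frac{19}{5}$ ($o{\left(s \right)} = 4 - \frac{1}{5} = \frac{19}{5}$)
$- 11 M o{\left(3 \right)} = \left(-11\right) \left(-20\right) \frac{19}{5} = 220 \cdot \frac{19}{5} = 836$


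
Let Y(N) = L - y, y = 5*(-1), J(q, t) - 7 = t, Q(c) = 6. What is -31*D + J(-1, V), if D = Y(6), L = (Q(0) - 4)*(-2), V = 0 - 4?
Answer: -28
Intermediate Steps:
V = -4
J(q, t) = 7 + t
y = -5
L = -4 (L = (6 - 4)*(-2) = 2*(-2) = -4)
Y(N) = 1 (Y(N) = -4 - 1*(-5) = -4 + 5 = 1)
D = 1
-31*D + J(-1, V) = -31*1 + (7 - 4) = -31 + 3 = -28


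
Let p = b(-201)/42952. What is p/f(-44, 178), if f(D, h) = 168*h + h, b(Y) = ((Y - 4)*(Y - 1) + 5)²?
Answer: 1715202225/1292082064 ≈ 1.3275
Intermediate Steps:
b(Y) = (5 + (-1 + Y)*(-4 + Y))² (b(Y) = ((-4 + Y)*(-1 + Y) + 5)² = ((-1 + Y)*(-4 + Y) + 5)² = (5 + (-1 + Y)*(-4 + Y))²)
f(D, h) = 169*h
p = 1715202225/42952 (p = (9 + (-201)² - 5*(-201))²/42952 = (9 + 40401 + 1005)²*(1/42952) = 41415²*(1/42952) = 1715202225*(1/42952) = 1715202225/42952 ≈ 39933.)
p/f(-44, 178) = 1715202225/(42952*((169*178))) = (1715202225/42952)/30082 = (1715202225/42952)*(1/30082) = 1715202225/1292082064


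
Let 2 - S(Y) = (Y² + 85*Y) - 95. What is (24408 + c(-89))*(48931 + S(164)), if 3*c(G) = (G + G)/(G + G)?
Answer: 599859200/3 ≈ 1.9995e+8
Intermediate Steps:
c(G) = ⅓ (c(G) = ((G + G)/(G + G))/3 = ((2*G)/((2*G)))/3 = ((2*G)*(1/(2*G)))/3 = (⅓)*1 = ⅓)
S(Y) = 97 - Y² - 85*Y (S(Y) = 2 - ((Y² + 85*Y) - 95) = 2 - (-95 + Y² + 85*Y) = 2 + (95 - Y² - 85*Y) = 97 - Y² - 85*Y)
(24408 + c(-89))*(48931 + S(164)) = (24408 + ⅓)*(48931 + (97 - 1*164² - 85*164)) = 73225*(48931 + (97 - 1*26896 - 13940))/3 = 73225*(48931 + (97 - 26896 - 13940))/3 = 73225*(48931 - 40739)/3 = (73225/3)*8192 = 599859200/3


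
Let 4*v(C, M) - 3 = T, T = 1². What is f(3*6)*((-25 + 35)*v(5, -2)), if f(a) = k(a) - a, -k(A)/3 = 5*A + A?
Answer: -3420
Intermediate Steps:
k(A) = -18*A (k(A) = -3*(5*A + A) = -18*A)
T = 1
v(C, M) = 1 (v(C, M) = ¾ + (¼)*1 = ¾ + ¼ = 1)
f(a) = -19*a (f(a) = -18*a - a = -19*a)
f(3*6)*((-25 + 35)*v(5, -2)) = (-57*6)*((-25 + 35)*1) = (-19*18)*(10*1) = -342*10 = -3420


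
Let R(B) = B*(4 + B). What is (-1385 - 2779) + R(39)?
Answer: -2487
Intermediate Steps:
(-1385 - 2779) + R(39) = (-1385 - 2779) + 39*(4 + 39) = -4164 + 39*43 = -4164 + 1677 = -2487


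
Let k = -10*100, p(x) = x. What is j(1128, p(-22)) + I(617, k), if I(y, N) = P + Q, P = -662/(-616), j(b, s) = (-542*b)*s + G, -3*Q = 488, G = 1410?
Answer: 12429204857/924 ≈ 1.3452e+7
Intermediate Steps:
Q = -488/3 (Q = -1/3*488 = -488/3 ≈ -162.67)
j(b, s) = 1410 - 542*b*s (j(b, s) = (-542*b)*s + 1410 = -542*b*s + 1410 = 1410 - 542*b*s)
k = -1000
P = 331/308 (P = -662*(-1/616) = 331/308 ≈ 1.0747)
I(y, N) = -149311/924 (I(y, N) = 331/308 - 488/3 = -149311/924)
j(1128, p(-22)) + I(617, k) = (1410 - 542*1128*(-22)) - 149311/924 = (1410 + 13450272) - 149311/924 = 13451682 - 149311/924 = 12429204857/924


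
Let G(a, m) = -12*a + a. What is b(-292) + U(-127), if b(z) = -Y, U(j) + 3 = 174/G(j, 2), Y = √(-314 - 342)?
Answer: -4017/1397 - 4*I*√41 ≈ -2.8754 - 25.612*I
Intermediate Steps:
G(a, m) = -11*a
Y = 4*I*√41 (Y = √(-656) = 4*I*√41 ≈ 25.612*I)
U(j) = -3 - 174/(11*j) (U(j) = -3 + 174/((-11*j)) = -3 + 174*(-1/(11*j)) = -3 - 174/(11*j))
b(z) = -4*I*√41
b(-292) + U(-127) = -4*I*√41 + (-3 - 174/11/(-127)) = -4*I*√41 + (-3 - 174/11*(-1/127)) = -4*I*√41 + (-3 + 174/1397) = -4*I*√41 - 4017/1397 = -4017/1397 - 4*I*√41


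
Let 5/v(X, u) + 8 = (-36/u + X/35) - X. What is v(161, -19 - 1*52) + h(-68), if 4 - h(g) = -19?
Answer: 1336411/58182 ≈ 22.969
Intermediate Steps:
h(g) = 23 (h(g) = 4 - 1*(-19) = 4 + 19 = 23)
v(X, u) = 5/(-8 - 36/u - 34*X/35) (v(X, u) = 5/(-8 + ((-36/u + X/35) - X)) = 5/(-8 + (-36/u - 34*X/35)) = 5/(-8 - 36/u - 34*X/35))
v(161, -19 - 1*52) + h(-68) = -175*(-19 - 1*52)/(1260 + 280*(-19 - 1*52) + 34*161*(-19 - 1*52)) + 23 = -175*(-19 - 52)/(1260 + 280*(-19 - 52) + 34*161*(-19 - 52)) + 23 = -175*(-71)/(1260 + 280*(-71) + 34*161*(-71)) + 23 = -175*(-71)/(1260 - 19880 - 388654) + 23 = -175*(-71)/(-407274) + 23 = -175*(-71)*(-1/407274) + 23 = -1775/58182 + 23 = 1336411/58182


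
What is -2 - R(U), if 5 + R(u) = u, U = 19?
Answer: -16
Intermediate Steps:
R(u) = -5 + u
-2 - R(U) = -2 - (-5 + 19) = -2 - 1*14 = -2 - 14 = -16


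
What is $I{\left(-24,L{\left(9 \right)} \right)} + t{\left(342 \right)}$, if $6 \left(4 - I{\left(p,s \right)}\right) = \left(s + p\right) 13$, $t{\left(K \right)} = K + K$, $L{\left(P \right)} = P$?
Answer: $\frac{1441}{2} \approx 720.5$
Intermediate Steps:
$t{\left(K \right)} = 2 K$
$I{\left(p,s \right)} = 4 - \frac{13 p}{6} - \frac{13 s}{6}$ ($I{\left(p,s \right)} = 4 - \frac{\left(s + p\right) 13}{6} = 4 - \frac{\left(p + s\right) 13}{6} = 4 - \frac{13 p + 13 s}{6} = 4 - \left(\frac{13 p}{6} + \frac{13 s}{6}\right) = 4 - \frac{13 p}{6} - \frac{13 s}{6}$)
$I{\left(-24,L{\left(9 \right)} \right)} + t{\left(342 \right)} = \left(4 - -52 - \frac{39}{2}\right) + 2 \cdot 342 = \left(4 + 52 - \frac{39}{2}\right) + 684 = \frac{73}{2} + 684 = \frac{1441}{2}$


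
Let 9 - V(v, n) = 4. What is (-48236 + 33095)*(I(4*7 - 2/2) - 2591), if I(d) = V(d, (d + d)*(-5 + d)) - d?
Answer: 39563433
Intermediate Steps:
V(v, n) = 5 (V(v, n) = 9 - 1*4 = 9 - 4 = 5)
I(d) = 5 - d
(-48236 + 33095)*(I(4*7 - 2/2) - 2591) = (-48236 + 33095)*((5 - (4*7 - 2/2)) - 2591) = -15141*((5 - (28 - 2*½)) - 2591) = -15141*((5 - (28 - 1)) - 2591) = -15141*((5 - 1*27) - 2591) = -15141*((5 - 27) - 2591) = -15141*(-22 - 2591) = -15141*(-2613) = 39563433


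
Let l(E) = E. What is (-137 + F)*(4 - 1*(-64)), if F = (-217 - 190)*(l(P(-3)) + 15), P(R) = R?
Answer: -341428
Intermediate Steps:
F = -4884 (F = (-217 - 190)*(-3 + 15) = -407*12 = -4884)
(-137 + F)*(4 - 1*(-64)) = (-137 - 4884)*(4 - 1*(-64)) = -5021*(4 + 64) = -5021*68 = -341428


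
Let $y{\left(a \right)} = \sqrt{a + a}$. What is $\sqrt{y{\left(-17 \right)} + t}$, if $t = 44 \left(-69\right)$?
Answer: $\sqrt{-3036 + i \sqrt{34}} \approx 0.0529 + 55.1 i$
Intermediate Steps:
$y{\left(a \right)} = \sqrt{2} \sqrt{a}$ ($y{\left(a \right)} = \sqrt{2 a} = \sqrt{2} \sqrt{a}$)
$t = -3036$
$\sqrt{y{\left(-17 \right)} + t} = \sqrt{\sqrt{2} \sqrt{-17} - 3036} = \sqrt{\sqrt{2} i \sqrt{17} - 3036} = \sqrt{i \sqrt{34} - 3036} = \sqrt{-3036 + i \sqrt{34}}$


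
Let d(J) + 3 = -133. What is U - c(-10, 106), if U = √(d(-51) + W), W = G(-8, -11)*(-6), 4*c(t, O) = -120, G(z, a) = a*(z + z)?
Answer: 30 + 2*I*√298 ≈ 30.0 + 34.525*I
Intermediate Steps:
G(z, a) = 2*a*z (G(z, a) = a*(2*z) = 2*a*z)
c(t, O) = -30 (c(t, O) = (¼)*(-120) = -30)
d(J) = -136 (d(J) = -3 - 133 = -136)
W = -1056 (W = (2*(-11)*(-8))*(-6) = 176*(-6) = -1056)
U = 2*I*√298 (U = √(-136 - 1056) = √(-1192) = 2*I*√298 ≈ 34.525*I)
U - c(-10, 106) = 2*I*√298 - 1*(-30) = 2*I*√298 + 30 = 30 + 2*I*√298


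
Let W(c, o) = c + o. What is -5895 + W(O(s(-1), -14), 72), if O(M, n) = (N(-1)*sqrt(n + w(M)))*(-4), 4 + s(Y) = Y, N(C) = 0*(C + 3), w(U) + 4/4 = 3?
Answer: -5823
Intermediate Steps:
w(U) = 2 (w(U) = -1 + 3 = 2)
N(C) = 0 (N(C) = 0*(3 + C) = 0)
s(Y) = -4 + Y
O(M, n) = 0 (O(M, n) = (0*sqrt(n + 2))*(-4) = (0*sqrt(2 + n))*(-4) = 0*(-4) = 0)
-5895 + W(O(s(-1), -14), 72) = -5895 + (0 + 72) = -5895 + 72 = -5823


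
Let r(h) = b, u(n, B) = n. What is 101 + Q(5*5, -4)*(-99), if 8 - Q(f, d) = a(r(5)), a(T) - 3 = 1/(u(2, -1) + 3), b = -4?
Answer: -1871/5 ≈ -374.20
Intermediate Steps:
r(h) = -4
a(T) = 16/5 (a(T) = 3 + 1/(2 + 3) = 3 + 1/5 = 3 + ⅕ = 16/5)
Q(f, d) = 24/5 (Q(f, d) = 8 - 1*16/5 = 8 - 16/5 = 24/5)
101 + Q(5*5, -4)*(-99) = 101 + (24/5)*(-99) = 101 - 2376/5 = -1871/5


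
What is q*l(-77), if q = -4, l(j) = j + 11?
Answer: 264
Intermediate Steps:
l(j) = 11 + j
q*l(-77) = -4*(11 - 77) = -4*(-66) = 264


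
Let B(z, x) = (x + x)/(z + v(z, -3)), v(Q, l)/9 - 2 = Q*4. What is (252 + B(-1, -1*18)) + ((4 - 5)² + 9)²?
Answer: 6724/19 ≈ 353.89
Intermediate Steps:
v(Q, l) = 18 + 36*Q (v(Q, l) = 18 + 9*(Q*4) = 18 + 9*(4*Q) = 18 + 36*Q)
B(z, x) = 2*x/(18 + 37*z) (B(z, x) = (x + x)/(z + (18 + 36*z)) = (2*x)/(18 + 37*z) = 2*x/(18 + 37*z))
(252 + B(-1, -1*18)) + ((4 - 5)² + 9)² = (252 + 2*(-1*18)/(18 + 37*(-1))) + ((4 - 5)² + 9)² = (252 + 2*(-18)/(18 - 37)) + ((-1)² + 9)² = (252 + 2*(-18)/(-19)) + (1 + 9)² = (252 + 2*(-18)*(-1/19)) + 10² = (252 + 36/19) + 100 = 4824/19 + 100 = 6724/19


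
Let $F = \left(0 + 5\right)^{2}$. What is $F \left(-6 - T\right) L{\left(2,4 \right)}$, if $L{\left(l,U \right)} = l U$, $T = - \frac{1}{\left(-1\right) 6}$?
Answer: $- \frac{3700}{3} \approx -1233.3$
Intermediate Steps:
$F = 25$ ($F = 5^{2} = 25$)
$T = \frac{1}{6}$ ($T = - \frac{1}{-6} = \left(-1\right) \left(- \frac{1}{6}\right) = \frac{1}{6} \approx 0.16667$)
$L{\left(l,U \right)} = U l$
$F \left(-6 - T\right) L{\left(2,4 \right)} = 25 \left(-6 - \frac{1}{6}\right) 4 \cdot 2 = 25 \left(-6 - \frac{1}{6}\right) 8 = 25 \left(- \frac{37}{6}\right) 8 = \left(- \frac{925}{6}\right) 8 = - \frac{3700}{3}$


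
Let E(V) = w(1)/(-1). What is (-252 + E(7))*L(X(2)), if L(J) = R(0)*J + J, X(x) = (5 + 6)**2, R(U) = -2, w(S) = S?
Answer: 30613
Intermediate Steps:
X(x) = 121 (X(x) = 11**2 = 121)
E(V) = -1 (E(V) = 1/(-1) = 1*(-1) = -1)
L(J) = -J (L(J) = -2*J + J = -J)
(-252 + E(7))*L(X(2)) = (-252 - 1)*(-1*121) = -253*(-121) = 30613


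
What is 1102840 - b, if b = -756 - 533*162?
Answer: 1189942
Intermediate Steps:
b = -87102 (b = -756 - 86346 = -87102)
1102840 - b = 1102840 - 1*(-87102) = 1102840 + 87102 = 1189942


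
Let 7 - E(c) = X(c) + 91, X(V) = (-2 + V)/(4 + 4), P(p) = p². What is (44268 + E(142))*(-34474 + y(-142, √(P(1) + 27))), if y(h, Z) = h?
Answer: -1528867564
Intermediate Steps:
X(V) = -¼ + V/8 (X(V) = (-2 + V)/8 = (-2 + V)*(⅛) = -¼ + V/8)
E(c) = -335/4 - c/8 (E(c) = 7 - ((-¼ + c/8) + 91) = 7 - (363/4 + c/8) = 7 + (-363/4 - c/8) = -335/4 - c/8)
(44268 + E(142))*(-34474 + y(-142, √(P(1) + 27))) = (44268 + (-335/4 - ⅛*142))*(-34474 - 142) = (44268 + (-335/4 - 71/4))*(-34616) = (44268 - 203/2)*(-34616) = (88333/2)*(-34616) = -1528867564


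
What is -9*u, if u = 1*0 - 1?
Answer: 9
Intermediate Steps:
u = -1 (u = 0 - 1 = -1)
-9*u = -9*(-1) = 9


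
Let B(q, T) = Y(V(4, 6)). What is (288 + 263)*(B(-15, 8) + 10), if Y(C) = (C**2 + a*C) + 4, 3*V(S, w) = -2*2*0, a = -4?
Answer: 7714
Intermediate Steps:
V(S, w) = 0 (V(S, w) = (-2*2*0)/3 = (-4*0)/3 = (1/3)*0 = 0)
Y(C) = 4 + C**2 - 4*C (Y(C) = (C**2 - 4*C) + 4 = 4 + C**2 - 4*C)
B(q, T) = 4 (B(q, T) = 4 + 0**2 - 4*0 = 4 + 0 + 0 = 4)
(288 + 263)*(B(-15, 8) + 10) = (288 + 263)*(4 + 10) = 551*14 = 7714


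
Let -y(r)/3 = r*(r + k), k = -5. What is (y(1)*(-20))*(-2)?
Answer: 480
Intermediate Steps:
y(r) = -3*r*(-5 + r) (y(r) = -3*r*(r - 5) = -3*r*(-5 + r))
(y(1)*(-20))*(-2) = ((3*1*(5 - 1*1))*(-20))*(-2) = ((3*1*(5 - 1))*(-20))*(-2) = ((3*1*4)*(-20))*(-2) = (12*(-20))*(-2) = -240*(-2) = 480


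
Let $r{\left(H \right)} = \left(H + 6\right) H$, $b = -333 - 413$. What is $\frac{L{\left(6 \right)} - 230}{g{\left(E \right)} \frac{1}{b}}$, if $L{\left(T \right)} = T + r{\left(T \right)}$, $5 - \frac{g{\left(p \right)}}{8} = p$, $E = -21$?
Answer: $\frac{7087}{13} \approx 545.15$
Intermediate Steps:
$b = -746$
$g{\left(p \right)} = 40 - 8 p$
$r{\left(H \right)} = H \left(6 + H\right)$ ($r{\left(H \right)} = \left(6 + H\right) H = H \left(6 + H\right)$)
$L{\left(T \right)} = T + T \left(6 + T\right)$
$\frac{L{\left(6 \right)} - 230}{g{\left(E \right)} \frac{1}{b}} = \frac{6 \left(7 + 6\right) - 230}{\left(40 - -168\right) \frac{1}{-746}} = \frac{6 \cdot 13 - 230}{\left(40 + 168\right) \left(- \frac{1}{746}\right)} = \frac{78 - 230}{208 \left(- \frac{1}{746}\right)} = - \frac{152}{- \frac{104}{373}} = \left(-152\right) \left(- \frac{373}{104}\right) = \frac{7087}{13}$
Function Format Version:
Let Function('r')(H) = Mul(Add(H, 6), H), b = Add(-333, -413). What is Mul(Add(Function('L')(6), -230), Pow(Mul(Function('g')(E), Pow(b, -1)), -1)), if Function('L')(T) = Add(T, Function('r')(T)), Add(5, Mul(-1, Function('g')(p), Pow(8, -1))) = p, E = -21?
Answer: Rational(7087, 13) ≈ 545.15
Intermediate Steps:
b = -746
Function('g')(p) = Add(40, Mul(-8, p))
Function('r')(H) = Mul(H, Add(6, H)) (Function('r')(H) = Mul(Add(6, H), H) = Mul(H, Add(6, H)))
Function('L')(T) = Add(T, Mul(T, Add(6, T)))
Mul(Add(Function('L')(6), -230), Pow(Mul(Function('g')(E), Pow(b, -1)), -1)) = Mul(Add(Mul(6, Add(7, 6)), -230), Pow(Mul(Add(40, Mul(-8, -21)), Pow(-746, -1)), -1)) = Mul(Add(Mul(6, 13), -230), Pow(Mul(Add(40, 168), Rational(-1, 746)), -1)) = Mul(Add(78, -230), Pow(Mul(208, Rational(-1, 746)), -1)) = Mul(-152, Pow(Rational(-104, 373), -1)) = Mul(-152, Rational(-373, 104)) = Rational(7087, 13)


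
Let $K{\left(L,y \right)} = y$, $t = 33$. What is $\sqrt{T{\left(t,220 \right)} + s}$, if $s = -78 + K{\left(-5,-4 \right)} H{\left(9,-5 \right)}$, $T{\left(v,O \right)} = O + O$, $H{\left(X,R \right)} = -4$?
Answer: $3 \sqrt{42} \approx 19.442$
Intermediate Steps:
$T{\left(v,O \right)} = 2 O$
$s = -62$ ($s = -78 - -16 = -78 + 16 = -62$)
$\sqrt{T{\left(t,220 \right)} + s} = \sqrt{2 \cdot 220 - 62} = \sqrt{440 - 62} = \sqrt{378} = 3 \sqrt{42}$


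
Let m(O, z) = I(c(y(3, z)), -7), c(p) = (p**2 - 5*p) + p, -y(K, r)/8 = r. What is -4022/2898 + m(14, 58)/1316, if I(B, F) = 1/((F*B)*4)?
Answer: -28379632415/20448576512 ≈ -1.3879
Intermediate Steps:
y(K, r) = -8*r
c(p) = p**2 - 4*p
I(B, F) = 1/(4*B*F) (I(B, F) = 1/((B*F)*4) = 1/(4*B*F))
m(O, z) = 1/(224*z*(-4 - 8*z)) (m(O, z) = (1/4)/(((-8*z)*(-4 - 8*z))*(-7)) = (1/4)*(-1/7)/(-8*z*(-4 - 8*z)) = (1/4)*(-1/(8*z*(-4 - 8*z)))*(-1/7) = 1/(224*z*(-4 - 8*z)))
-4022/2898 + m(14, 58)/1316 = -4022/2898 - 1/896/(58*(1 + 2*58))/1316 = -4022*1/2898 - 1/896*1/58/(1 + 116)*(1/1316) = -2011/1449 - 1/896*1/58/117*(1/1316) = -2011/1449 - 1/896*1/58*1/117*(1/1316) = -2011/1449 - 1/6080256*1/1316 = -2011/1449 - 1/8001616896 = -28379632415/20448576512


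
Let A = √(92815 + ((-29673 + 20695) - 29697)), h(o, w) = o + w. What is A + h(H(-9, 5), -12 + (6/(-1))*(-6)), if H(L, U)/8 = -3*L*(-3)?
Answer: -624 + 2*√13535 ≈ -391.32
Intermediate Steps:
H(L, U) = 72*L (H(L, U) = 8*(-3*L*(-3)) = 8*(9*L) = 72*L)
A = 2*√13535 (A = √(92815 + (-8978 - 29697)) = √(92815 - 38675) = √54140 = 2*√13535 ≈ 232.68)
A + h(H(-9, 5), -12 + (6/(-1))*(-6)) = 2*√13535 + (72*(-9) + (-12 + (6/(-1))*(-6))) = 2*√13535 + (-648 + (-12 + (6*(-1))*(-6))) = 2*√13535 + (-648 + (-12 - 6*(-6))) = 2*√13535 + (-648 + (-12 + 36)) = 2*√13535 + (-648 + 24) = 2*√13535 - 624 = -624 + 2*√13535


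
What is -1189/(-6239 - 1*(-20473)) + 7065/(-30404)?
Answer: -6214253/19671388 ≈ -0.31590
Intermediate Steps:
-1189/(-6239 - 1*(-20473)) + 7065/(-30404) = -1189/(-6239 + 20473) + 7065*(-1/30404) = -1189/14234 - 7065/30404 = -6214253/19671388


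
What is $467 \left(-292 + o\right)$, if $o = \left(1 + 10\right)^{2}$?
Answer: $-79857$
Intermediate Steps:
$o = 121$ ($o = 11^{2} = 121$)
$467 \left(-292 + o\right) = 467 \left(-292 + 121\right) = 467 \left(-171\right) = -79857$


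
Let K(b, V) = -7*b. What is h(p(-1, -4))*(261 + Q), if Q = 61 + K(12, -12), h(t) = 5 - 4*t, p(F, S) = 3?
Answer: -1666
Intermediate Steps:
Q = -23 (Q = 61 - 7*12 = 61 - 84 = -23)
h(p(-1, -4))*(261 + Q) = (5 - 4*3)*(261 - 23) = (5 - 12)*238 = -7*238 = -1666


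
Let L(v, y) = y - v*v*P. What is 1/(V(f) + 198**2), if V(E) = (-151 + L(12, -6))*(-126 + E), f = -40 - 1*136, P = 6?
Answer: 1/347546 ≈ 2.8773e-6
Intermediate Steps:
L(v, y) = y - 6*v**2 (L(v, y) = y - v*v*6 = y - v**2*6 = y - 6*v**2)
f = -176 (f = -40 - 136 = -176)
V(E) = 128646 - 1021*E (V(E) = (-151 + (-6 - 6*12**2))*(-126 + E) = (-151 + (-6 - 6*144))*(-126 + E) = (-151 + (-6 - 864))*(-126 + E) = (-151 - 870)*(-126 + E) = -1021*(-126 + E) = 128646 - 1021*E)
1/(V(f) + 198**2) = 1/((128646 - 1021*(-176)) + 198**2) = 1/((128646 + 179696) + 39204) = 1/(308342 + 39204) = 1/347546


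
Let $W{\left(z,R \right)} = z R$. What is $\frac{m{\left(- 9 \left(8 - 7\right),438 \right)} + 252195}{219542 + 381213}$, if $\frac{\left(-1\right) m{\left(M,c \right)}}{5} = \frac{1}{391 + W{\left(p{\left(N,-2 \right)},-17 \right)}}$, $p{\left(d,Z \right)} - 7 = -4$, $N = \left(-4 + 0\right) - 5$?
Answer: $\frac{17149259}{40851340} \approx 0.4198$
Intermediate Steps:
$N = -9$ ($N = -4 - 5 = -9$)
$p{\left(d,Z \right)} = 3$ ($p{\left(d,Z \right)} = 7 - 4 = 3$)
$W{\left(z,R \right)} = R z$
$m{\left(M,c \right)} = - \frac{1}{68}$ ($m{\left(M,c \right)} = - \frac{5}{391 - 51} = - \frac{5}{340} = \left(-5\right) \frac{1}{340} = - \frac{1}{68}$)
$\frac{m{\left(- 9 \left(8 - 7\right),438 \right)} + 252195}{219542 + 381213} = \frac{- \frac{1}{68} + 252195}{219542 + 381213} = \frac{17149259}{68 \cdot 600755} = \frac{17149259}{68} \cdot \frac{1}{600755} = \frac{17149259}{40851340}$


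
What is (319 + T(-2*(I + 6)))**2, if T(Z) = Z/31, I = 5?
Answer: 97357689/961 ≈ 1.0131e+5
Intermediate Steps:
T(Z) = Z/31 (T(Z) = Z*(1/31) = Z/31)
(319 + T(-2*(I + 6)))**2 = (319 + (-2*(5 + 6))/31)**2 = (319 + (-2*11)/31)**2 = (319 + (1/31)*(-22))**2 = (319 - 22/31)**2 = (9867/31)**2 = 97357689/961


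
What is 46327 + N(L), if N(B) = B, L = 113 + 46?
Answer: 46486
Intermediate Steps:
L = 159
46327 + N(L) = 46327 + 159 = 46486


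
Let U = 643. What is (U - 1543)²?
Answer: 810000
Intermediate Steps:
(U - 1543)² = (643 - 1543)² = (-900)² = 810000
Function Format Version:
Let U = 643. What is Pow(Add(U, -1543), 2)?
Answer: 810000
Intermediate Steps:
Pow(Add(U, -1543), 2) = Pow(Add(643, -1543), 2) = Pow(-900, 2) = 810000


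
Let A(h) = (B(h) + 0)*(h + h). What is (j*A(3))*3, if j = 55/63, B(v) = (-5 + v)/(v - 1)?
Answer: -110/7 ≈ -15.714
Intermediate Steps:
B(v) = (-5 + v)/(-1 + v)
j = 55/63 (j = 55*(1/63) = 55/63 ≈ 0.87302)
A(h) = 2*h*(-5 + h)/(-1 + h) (A(h) = ((-5 + h)/(-1 + h) + 0)*(h + h) = ((-5 + h)/(-1 + h))*(2*h) = 2*h*(-5 + h)/(-1 + h))
(j*A(3))*3 = (55*(2*3*(-5 + 3)/(-1 + 3))/63)*3 = (55*(2*3*(-2)/2)/63)*3 = (55*(2*3*(½)*(-2))/63)*3 = ((55/63)*(-6))*3 = -110/21*3 = -110/7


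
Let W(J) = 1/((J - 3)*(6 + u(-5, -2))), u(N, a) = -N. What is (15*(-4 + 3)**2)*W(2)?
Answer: -15/11 ≈ -1.3636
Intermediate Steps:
W(J) = 1/(-33 + 11*J) (W(J) = 1/((J - 3)*(6 - 1*(-5))) = 1/((-3 + J)*(6 + 5)) = 1/((-3 + J)*11) = 1/(-33 + 11*J))
(15*(-4 + 3)**2)*W(2) = (15*(-4 + 3)**2)*(1/(11*(-3 + 2))) = (15*(-1)**2)*((1/11)/(-1)) = (15*1)*((1/11)*(-1)) = 15*(-1/11) = -15/11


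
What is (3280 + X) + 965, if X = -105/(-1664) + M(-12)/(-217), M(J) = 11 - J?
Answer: 1532803073/361088 ≈ 4245.0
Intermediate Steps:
X = -15487/361088 (X = -105/(-1664) + (11 - 1*(-12))/(-217) = -105*(-1/1664) + (11 + 12)*(-1/217) = 105/1664 + 23*(-1/217) = 105/1664 - 23/217 = -15487/361088 ≈ -0.042890)
(3280 + X) + 965 = (3280 - 15487/361088) + 965 = 1184353153/361088 + 965 = 1532803073/361088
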